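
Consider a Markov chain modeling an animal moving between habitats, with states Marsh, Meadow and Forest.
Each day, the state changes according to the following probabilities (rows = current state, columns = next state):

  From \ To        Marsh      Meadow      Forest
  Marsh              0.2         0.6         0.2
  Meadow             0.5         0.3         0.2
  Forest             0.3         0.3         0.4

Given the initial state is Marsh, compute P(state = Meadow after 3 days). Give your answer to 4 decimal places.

0.4200

Propagate the distribution vector 3 days from Marsh.
After 0 days: (1.0000, 0.0000, 0.0000)
After 1 day: (0.2000, 0.6000, 0.2000)
After 2 days: (0.4000, 0.3600, 0.2400)
After 3 days: (0.3320, 0.4200, 0.2480)
P(in Meadow after 3 days) = 0.4200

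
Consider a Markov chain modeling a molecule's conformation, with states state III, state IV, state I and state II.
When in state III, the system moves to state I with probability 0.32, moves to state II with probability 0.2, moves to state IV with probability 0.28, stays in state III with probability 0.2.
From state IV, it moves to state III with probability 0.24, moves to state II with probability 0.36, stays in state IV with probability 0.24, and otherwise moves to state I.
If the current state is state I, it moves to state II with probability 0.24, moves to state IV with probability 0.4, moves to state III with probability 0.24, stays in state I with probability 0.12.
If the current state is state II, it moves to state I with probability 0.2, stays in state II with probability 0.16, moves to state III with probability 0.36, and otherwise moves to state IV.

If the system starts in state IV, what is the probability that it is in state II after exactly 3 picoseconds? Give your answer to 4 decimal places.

Propagate the distribution vector 3 picoseconds from state IV.
After 0 picoseconds: (0.0000, 1.0000, 0.0000, 0.0000)
After 1 picosecond: (0.2400, 0.2400, 0.1600, 0.3600)
After 2 picoseconds: (0.2736, 0.2896, 0.2064, 0.2304)
After 3 picoseconds: (0.2567, 0.2932, 0.2047, 0.2454)
P(in state II after 3 picoseconds) = 0.2454

0.2454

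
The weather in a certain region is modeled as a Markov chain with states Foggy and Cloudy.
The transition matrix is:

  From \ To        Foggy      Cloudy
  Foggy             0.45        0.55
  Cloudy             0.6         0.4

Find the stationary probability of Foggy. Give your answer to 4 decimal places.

Let the stationary distribution be π with π = πP and π_1 + π_2 = 1.
π_1 = 0.45·π_1 + 0.6·π_2
Solving with the normalization constraint gives π = (0.5217, 0.4783).
So the stationary probability of Foggy is 0.5217.

0.5217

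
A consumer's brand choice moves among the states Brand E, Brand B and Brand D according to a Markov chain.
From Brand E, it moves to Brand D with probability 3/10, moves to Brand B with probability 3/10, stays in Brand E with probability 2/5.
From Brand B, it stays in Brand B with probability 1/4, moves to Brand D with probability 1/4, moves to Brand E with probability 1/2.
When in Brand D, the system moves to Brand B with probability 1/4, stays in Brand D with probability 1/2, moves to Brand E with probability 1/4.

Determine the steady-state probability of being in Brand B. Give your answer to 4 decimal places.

0.2687

Let the stationary distribution be π with π = πP and π_1 + π_2 + π_3 = 1.
π_1 = 0.4·π_1 + 0.5·π_2 + 0.25·π_3
π_2 = 0.3·π_1 + 0.25·π_2 + 0.25·π_3
Solving with the normalization constraint gives π = (0.3731, 0.2687, 0.3582).
So the stationary probability of Brand B is 0.2687.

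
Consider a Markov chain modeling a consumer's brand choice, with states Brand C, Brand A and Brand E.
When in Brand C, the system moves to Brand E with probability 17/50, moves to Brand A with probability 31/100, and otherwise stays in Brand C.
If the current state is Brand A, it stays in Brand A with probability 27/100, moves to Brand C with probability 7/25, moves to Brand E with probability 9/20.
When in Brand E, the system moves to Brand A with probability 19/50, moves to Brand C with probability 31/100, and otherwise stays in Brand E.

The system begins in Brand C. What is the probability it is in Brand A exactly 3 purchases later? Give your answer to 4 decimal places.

Propagate the distribution vector 3 purchases from Brand C.
After 0 purchases: (1.0000, 0.0000, 0.0000)
After 1 purchase: (0.3500, 0.3100, 0.3400)
After 2 purchases: (0.3147, 0.3214, 0.3639)
After 3 purchases: (0.3129, 0.3226, 0.3644)
P(in Brand A after 3 purchases) = 0.3226

0.3226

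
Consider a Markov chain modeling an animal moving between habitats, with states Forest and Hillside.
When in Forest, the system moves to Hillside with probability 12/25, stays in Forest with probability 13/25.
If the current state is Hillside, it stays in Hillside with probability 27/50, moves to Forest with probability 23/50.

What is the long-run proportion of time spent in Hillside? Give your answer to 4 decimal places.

Let the stationary distribution be π with π = πP and π_1 + π_2 = 1.
π_1 = 0.52·π_1 + 0.46·π_2
Solving with the normalization constraint gives π = (0.4894, 0.5106).
So the stationary probability of Hillside is 0.5106.

0.5106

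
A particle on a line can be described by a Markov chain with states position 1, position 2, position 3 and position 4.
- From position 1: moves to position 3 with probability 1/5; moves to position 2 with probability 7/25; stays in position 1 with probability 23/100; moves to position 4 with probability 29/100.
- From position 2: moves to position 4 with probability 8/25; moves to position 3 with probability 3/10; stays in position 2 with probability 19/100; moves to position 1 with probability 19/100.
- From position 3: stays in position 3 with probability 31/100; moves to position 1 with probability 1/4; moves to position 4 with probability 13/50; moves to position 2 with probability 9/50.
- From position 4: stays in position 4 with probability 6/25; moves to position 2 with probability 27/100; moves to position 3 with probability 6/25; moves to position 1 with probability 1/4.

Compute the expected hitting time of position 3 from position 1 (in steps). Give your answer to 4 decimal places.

4.2236

Let t(s) be the expected number of steps to first reach position 3 from state s, with t(position 3) = 0. Conditioning on the first step:
t(position 1) = 1 + 0.23·t(position 1) + 0.28·t(position 2) + 0.29·t(position 4)
t(position 2) = 1 + 0.19·t(position 1) + 0.19·t(position 2) + 0.32·t(position 4)
t(position 4) = 1 + 0.25·t(position 1) + 0.27·t(position 2) + 0.24·t(position 4)
Solving: t(position 1) = 4.2236, t(position 2) = 3.8318, t(position 4) = 4.0664.
Expected steps from position 1 to position 3: 4.2236.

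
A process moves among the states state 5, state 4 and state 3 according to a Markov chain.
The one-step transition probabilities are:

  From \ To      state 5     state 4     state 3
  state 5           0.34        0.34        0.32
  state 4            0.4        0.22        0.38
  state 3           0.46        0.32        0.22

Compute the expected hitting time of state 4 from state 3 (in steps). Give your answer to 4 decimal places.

3.0468

Let t(s) be the expected number of steps to first reach state 4 from state s, with t(state 4) = 0. Conditioning on the first step:
t(state 5) = 1 + 0.34·t(state 5) + 0.32·t(state 3)
t(state 3) = 1 + 0.46·t(state 5) + 0.22·t(state 3)
Solving: t(state 5) = 2.9924, t(state 3) = 3.0468.
Expected steps from state 3 to state 4: 3.0468.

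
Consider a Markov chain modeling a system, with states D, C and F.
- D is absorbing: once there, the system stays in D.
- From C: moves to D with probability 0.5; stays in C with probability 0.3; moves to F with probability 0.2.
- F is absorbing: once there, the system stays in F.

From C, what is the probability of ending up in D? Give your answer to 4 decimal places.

0.7143

Let h(s) be the probability of absorption at D starting from transient state s. Then h(D) = 1 and h(F) = 0. By first-step analysis:
h(C) = 0.5·1 + 0.3·h(C) + 0.2·0
Solving: h(C) = 0.7143.
Starting from C, the probability is 0.7143.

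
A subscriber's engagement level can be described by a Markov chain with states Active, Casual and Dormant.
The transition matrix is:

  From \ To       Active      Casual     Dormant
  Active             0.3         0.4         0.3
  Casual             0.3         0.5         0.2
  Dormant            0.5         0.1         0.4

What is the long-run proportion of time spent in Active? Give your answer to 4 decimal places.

Let the stationary distribution be π with π = πP and π_1 + π_2 + π_3 = 1.
π_1 = 0.3·π_1 + 0.3·π_2 + 0.5·π_3
π_2 = 0.4·π_1 + 0.5·π_2 + 0.1·π_3
Solving with the normalization constraint gives π = (0.3590, 0.3462, 0.2949).
So the stationary probability of Active is 0.3590.

0.3590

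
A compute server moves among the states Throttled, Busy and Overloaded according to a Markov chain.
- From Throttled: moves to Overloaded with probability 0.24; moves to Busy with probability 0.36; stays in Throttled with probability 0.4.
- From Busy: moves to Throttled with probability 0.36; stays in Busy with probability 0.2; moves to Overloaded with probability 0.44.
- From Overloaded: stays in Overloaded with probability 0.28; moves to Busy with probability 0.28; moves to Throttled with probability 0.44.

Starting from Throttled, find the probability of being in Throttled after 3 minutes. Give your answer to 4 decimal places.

0.4015

Propagate the distribution vector 3 minutes from Throttled.
After 0 minutes: (1.0000, 0.0000, 0.0000)
After 1 minute: (0.4000, 0.3600, 0.2400)
After 2 minutes: (0.3952, 0.2832, 0.3216)
After 3 minutes: (0.4015, 0.2890, 0.3095)
P(in Throttled after 3 minutes) = 0.4015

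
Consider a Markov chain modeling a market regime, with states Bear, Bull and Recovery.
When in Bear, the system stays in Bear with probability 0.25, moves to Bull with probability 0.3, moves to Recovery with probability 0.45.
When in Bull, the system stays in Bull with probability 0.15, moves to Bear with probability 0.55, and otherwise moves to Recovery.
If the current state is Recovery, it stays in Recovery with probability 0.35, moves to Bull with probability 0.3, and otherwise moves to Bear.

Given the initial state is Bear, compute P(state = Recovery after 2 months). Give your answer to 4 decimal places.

Sum over the intermediate state after 1 month:
P = P(Bear→Bear)·P(Bear→Recovery) + P(Bear→Bull)·P(Bull→Recovery) + P(Bear→Recovery)·P(Recovery→Recovery)
  = 0.25×0.45 + 0.3×0.3 + 0.45×0.35
  = 0.1125 + 0.0900 + 0.1575 = 0.3600

0.3600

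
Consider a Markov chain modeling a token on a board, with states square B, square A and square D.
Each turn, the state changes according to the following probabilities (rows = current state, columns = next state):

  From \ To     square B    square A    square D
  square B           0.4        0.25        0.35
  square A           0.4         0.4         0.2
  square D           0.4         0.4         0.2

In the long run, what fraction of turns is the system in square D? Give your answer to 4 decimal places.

Let the stationary distribution be π with π = πP and π_1 + π_2 + π_3 = 1.
π_1 = 0.4·π_1 + 0.4·π_2 + 0.4·π_3
π_2 = 0.25·π_1 + 0.4·π_2 + 0.4·π_3
Solving with the normalization constraint gives π = (0.4000, 0.3400, 0.2600).
So the stationary probability of square D is 0.2600.

0.2600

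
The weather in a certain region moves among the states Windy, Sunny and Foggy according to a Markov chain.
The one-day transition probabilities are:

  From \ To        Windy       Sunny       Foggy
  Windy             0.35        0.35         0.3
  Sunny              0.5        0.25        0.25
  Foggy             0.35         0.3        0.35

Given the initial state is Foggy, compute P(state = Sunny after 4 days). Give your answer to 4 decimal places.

0.3045

Propagate the distribution vector 4 days from Foggy.
After 0 days: (0.0000, 0.0000, 1.0000)
After 1 day: (0.3500, 0.3000, 0.3500)
After 2 days: (0.3950, 0.3025, 0.3025)
After 3 days: (0.3954, 0.3046, 0.3000)
After 4 days: (0.3957, 0.3045, 0.2998)
P(in Sunny after 4 days) = 0.3045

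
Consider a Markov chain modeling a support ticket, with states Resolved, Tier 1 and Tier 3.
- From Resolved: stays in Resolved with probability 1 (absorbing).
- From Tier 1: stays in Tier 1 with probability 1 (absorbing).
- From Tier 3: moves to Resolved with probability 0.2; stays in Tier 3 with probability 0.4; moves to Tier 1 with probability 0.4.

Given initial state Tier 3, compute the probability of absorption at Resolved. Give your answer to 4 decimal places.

Let h(s) be the probability of absorption at Resolved starting from transient state s. Then h(Resolved) = 1 and h(Tier 1) = 0. By first-step analysis:
h(Tier 3) = 0.2·1 + 0.4·0 + 0.4·h(Tier 3)
Solving: h(Tier 3) = 0.3333.
Starting from Tier 3, the probability is 0.3333.

0.3333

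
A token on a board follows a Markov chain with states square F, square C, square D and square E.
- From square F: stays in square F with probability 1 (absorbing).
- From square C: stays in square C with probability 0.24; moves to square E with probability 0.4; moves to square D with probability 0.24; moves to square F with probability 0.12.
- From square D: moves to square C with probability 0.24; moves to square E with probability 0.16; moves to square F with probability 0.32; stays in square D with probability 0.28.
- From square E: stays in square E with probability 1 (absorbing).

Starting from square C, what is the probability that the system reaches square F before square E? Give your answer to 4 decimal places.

Let h(s) be the probability of absorption at square F starting from transient state s. Then h(square F) = 1 and h(square E) = 0. By first-step analysis:
h(square C) = 0.12·1 + 0.24·h(square C) + 0.24·h(square D) + 0.4·0
h(square D) = 0.32·1 + 0.24·h(square C) + 0.28·h(square D) + 0.16·0
Solving: h(square C) = 0.3333, h(square D) = 0.5556.
Starting from square C, the probability is 0.3333.

0.3333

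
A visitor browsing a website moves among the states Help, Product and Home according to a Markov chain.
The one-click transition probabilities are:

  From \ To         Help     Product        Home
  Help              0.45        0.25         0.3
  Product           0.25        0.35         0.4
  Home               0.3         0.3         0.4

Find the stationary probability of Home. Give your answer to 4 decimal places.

Let the stationary distribution be π with π = πP and π_1 + π_2 + π_3 = 1.
π_1 = 0.45·π_1 + 0.25·π_2 + 0.3·π_3
π_2 = 0.25·π_1 + 0.35·π_2 + 0.3·π_3
Solving with the normalization constraint gives π = (0.3354, 0.2981, 0.3665).
So the stationary probability of Home is 0.3665.

0.3665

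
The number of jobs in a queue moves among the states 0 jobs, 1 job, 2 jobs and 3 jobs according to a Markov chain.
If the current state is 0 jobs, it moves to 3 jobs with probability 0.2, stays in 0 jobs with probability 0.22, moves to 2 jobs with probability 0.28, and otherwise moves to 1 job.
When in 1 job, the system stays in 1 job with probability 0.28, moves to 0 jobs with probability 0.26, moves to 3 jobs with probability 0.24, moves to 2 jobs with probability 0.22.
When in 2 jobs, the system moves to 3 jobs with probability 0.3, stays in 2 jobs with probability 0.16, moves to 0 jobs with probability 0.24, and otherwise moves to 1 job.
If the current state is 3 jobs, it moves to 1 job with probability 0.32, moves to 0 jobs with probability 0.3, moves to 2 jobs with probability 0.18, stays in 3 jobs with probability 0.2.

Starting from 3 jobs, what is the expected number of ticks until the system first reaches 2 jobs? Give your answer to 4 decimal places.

4.5712

Let t(s) be the expected number of ticks to first reach 2 jobs from state s, with t(2 jobs) = 0. Conditioning on the first tick:
t(0 jobs) = 1 + 0.22·t(0 jobs) + 0.3·t(1 job) + 0.2·t(3 jobs)
t(1 job) = 1 + 0.26·t(0 jobs) + 0.28·t(1 job) + 0.24·t(3 jobs)
t(3 jobs) = 1 + 0.3·t(0 jobs) + 0.32·t(1 job) + 0.2·t(3 jobs)
Solving: t(0 jobs) = 4.1509, t(1 job) = 4.4116, t(3 jobs) = 4.5712.
Expected ticks from 3 jobs to 2 jobs: 4.5712.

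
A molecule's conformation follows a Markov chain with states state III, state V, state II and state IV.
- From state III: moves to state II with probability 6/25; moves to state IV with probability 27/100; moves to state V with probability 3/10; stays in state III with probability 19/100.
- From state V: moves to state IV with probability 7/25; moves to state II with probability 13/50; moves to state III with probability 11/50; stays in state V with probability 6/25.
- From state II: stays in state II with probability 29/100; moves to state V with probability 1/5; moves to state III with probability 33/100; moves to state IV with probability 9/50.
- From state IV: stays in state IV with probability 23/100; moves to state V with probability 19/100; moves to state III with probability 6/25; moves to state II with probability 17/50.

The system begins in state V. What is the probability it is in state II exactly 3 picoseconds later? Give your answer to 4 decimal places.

Propagate the distribution vector 3 picoseconds from state V.
After 0 picoseconds: (0.0000, 1.0000, 0.0000, 0.0000)
After 1 picosecond: (0.2200, 0.2400, 0.2600, 0.2800)
After 2 picoseconds: (0.2476, 0.2288, 0.2858, 0.2378)
After 3 picoseconds: (0.2488, 0.2315, 0.2826, 0.2371)
P(in state II after 3 picoseconds) = 0.2826

0.2826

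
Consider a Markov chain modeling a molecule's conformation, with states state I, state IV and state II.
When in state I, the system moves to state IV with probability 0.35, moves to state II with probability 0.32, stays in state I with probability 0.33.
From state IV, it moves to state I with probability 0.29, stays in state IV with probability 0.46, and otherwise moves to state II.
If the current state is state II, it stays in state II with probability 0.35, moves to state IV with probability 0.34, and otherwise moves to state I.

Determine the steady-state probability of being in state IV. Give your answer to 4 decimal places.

Let the stationary distribution be π with π = πP and π_1 + π_2 + π_3 = 1.
π_1 = 0.33·π_1 + 0.29·π_2 + 0.31·π_3
π_2 = 0.35·π_1 + 0.46·π_2 + 0.34·π_3
Solving with the normalization constraint gives π = (0.3084, 0.3899, 0.3018).
So the stationary probability of state IV is 0.3899.

0.3899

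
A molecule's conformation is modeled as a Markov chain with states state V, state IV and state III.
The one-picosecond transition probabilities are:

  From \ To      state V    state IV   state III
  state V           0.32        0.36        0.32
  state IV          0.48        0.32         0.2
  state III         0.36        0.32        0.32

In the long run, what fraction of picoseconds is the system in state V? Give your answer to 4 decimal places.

Let the stationary distribution be π with π = πP and π_1 + π_2 + π_3 = 1.
π_1 = 0.32·π_1 + 0.48·π_2 + 0.36·π_3
π_2 = 0.36·π_1 + 0.32·π_2 + 0.32·π_3
Solving with the normalization constraint gives π = (0.3849, 0.3354, 0.2798).
So the stationary probability of state V is 0.3849.

0.3849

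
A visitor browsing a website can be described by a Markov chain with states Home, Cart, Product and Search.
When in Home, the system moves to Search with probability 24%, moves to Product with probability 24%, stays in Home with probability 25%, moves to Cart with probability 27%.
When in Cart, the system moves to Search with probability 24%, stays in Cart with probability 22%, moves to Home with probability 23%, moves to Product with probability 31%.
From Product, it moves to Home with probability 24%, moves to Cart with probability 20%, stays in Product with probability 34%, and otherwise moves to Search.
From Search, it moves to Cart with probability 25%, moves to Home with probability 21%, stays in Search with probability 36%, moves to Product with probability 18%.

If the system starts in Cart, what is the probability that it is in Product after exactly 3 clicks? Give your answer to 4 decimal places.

0.2677

Propagate the distribution vector 3 clicks from Cart.
After 0 clicks: (0.0000, 1.0000, 0.0000, 0.0000)
After 1 click: (0.2300, 0.2200, 0.3100, 0.2400)
After 2 clicks: (0.2329, 0.2325, 0.2720, 0.2626)
After 3 clicks: (0.2321, 0.2341, 0.2677, 0.2661)
P(in Product after 3 clicks) = 0.2677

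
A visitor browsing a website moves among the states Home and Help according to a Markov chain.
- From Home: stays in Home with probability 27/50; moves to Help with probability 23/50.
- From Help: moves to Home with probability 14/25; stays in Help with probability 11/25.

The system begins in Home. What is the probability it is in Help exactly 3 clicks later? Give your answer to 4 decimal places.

Propagate the distribution vector 3 clicks from Home.
After 0 clicks: (1.0000, 0.0000)
After 1 click: (0.5400, 0.4600)
After 2 clicks: (0.5492, 0.4508)
After 3 clicks: (0.5490, 0.4510)
P(in Help after 3 clicks) = 0.4510

0.4510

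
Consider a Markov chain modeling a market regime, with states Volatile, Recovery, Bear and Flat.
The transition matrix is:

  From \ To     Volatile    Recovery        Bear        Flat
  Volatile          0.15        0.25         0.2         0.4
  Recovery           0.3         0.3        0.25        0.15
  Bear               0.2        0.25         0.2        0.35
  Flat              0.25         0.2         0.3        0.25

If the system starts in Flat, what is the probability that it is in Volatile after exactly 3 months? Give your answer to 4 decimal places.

0.2286

Propagate the distribution vector 3 months from Flat.
After 0 months: (0.0000, 0.0000, 0.0000, 1.0000)
After 1 month: (0.2500, 0.2000, 0.3000, 0.2500)
After 2 months: (0.2200, 0.2475, 0.2350, 0.2975)
After 3 months: (0.2286, 0.2475, 0.2421, 0.2818)
P(in Volatile after 3 months) = 0.2286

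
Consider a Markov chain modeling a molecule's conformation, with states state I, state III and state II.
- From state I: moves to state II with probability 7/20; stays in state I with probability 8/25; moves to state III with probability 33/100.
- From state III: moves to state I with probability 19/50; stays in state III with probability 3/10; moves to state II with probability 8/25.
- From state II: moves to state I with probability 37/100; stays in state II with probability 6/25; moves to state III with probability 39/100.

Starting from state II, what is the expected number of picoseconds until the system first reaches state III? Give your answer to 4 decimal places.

2.7111

Let t(s) be the expected number of picoseconds to first reach state III from state s, with t(state III) = 0. Conditioning on the first picosecond:
t(state I) = 1 + 0.32·t(state I) + 0.35·t(state II)
t(state II) = 1 + 0.37·t(state I) + 0.24·t(state II)
Solving: t(state I) = 2.8660, t(state II) = 2.7111.
Expected picoseconds from state II to state III: 2.7111.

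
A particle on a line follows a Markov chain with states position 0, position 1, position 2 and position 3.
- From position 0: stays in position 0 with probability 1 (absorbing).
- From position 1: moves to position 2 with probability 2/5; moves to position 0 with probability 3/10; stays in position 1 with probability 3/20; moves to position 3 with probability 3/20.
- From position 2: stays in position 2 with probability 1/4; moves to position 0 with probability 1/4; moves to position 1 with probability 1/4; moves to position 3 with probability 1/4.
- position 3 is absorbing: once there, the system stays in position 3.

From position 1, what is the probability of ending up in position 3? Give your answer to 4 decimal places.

0.3953

Let h(s) be the probability of absorption at position 3 starting from transient state s. Then h(position 3) = 1 and h(position 0) = 0. By first-step analysis:
h(position 1) = 0.3·0 + 0.15·h(position 1) + 0.4·h(position 2) + 0.15·1
h(position 2) = 0.25·0 + 0.25·h(position 1) + 0.25·h(position 2) + 0.25·1
Solving: h(position 1) = 0.3953, h(position 2) = 0.4651.
Starting from position 1, the probability is 0.3953.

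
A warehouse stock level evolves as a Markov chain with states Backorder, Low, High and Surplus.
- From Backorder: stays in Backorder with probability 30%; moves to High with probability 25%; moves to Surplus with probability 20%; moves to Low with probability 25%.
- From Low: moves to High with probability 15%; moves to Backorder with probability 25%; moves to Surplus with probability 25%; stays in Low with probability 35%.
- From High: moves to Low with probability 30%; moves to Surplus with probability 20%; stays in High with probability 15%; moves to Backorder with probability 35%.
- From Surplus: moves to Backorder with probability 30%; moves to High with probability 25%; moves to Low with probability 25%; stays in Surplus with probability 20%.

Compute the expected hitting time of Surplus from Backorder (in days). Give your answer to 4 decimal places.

4.6632

Let t(s) be the expected number of days to first reach Surplus from state s, with t(Surplus) = 0. Conditioning on the first day:
t(Backorder) = 1 + 0.3·t(Backorder) + 0.25·t(Low) + 0.25·t(High)
t(Low) = 1 + 0.25·t(Backorder) + 0.35·t(Low) + 0.15·t(High)
t(High) = 1 + 0.35·t(Backorder) + 0.3·t(Low) + 0.15·t(High)
Solving: t(Backorder) = 4.6632, t(Low) = 4.4054, t(High) = 4.6514.
Expected days from Backorder to Surplus: 4.6632.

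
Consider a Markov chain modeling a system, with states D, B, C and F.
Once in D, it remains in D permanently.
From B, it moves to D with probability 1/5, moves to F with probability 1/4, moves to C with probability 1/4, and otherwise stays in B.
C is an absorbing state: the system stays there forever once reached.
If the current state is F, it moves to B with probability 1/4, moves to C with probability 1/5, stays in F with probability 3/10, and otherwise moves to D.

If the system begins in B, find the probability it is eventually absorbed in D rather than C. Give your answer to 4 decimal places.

0.4737

Let h(s) be the probability of absorption at D starting from transient state s. Then h(D) = 1 and h(C) = 0. By first-step analysis:
h(B) = 0.2·1 + 0.3·h(B) + 0.25·0 + 0.25·h(F)
h(F) = 0.25·1 + 0.25·h(B) + 0.2·0 + 0.3·h(F)
Solving: h(B) = 0.4737, h(F) = 0.5263.
Starting from B, the probability is 0.4737.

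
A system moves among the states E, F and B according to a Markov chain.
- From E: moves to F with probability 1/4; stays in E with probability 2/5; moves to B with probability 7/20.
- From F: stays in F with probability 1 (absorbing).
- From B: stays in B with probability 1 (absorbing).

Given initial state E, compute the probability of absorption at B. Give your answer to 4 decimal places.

Let h(s) be the probability of absorption at B starting from transient state s. Then h(B) = 1 and h(F) = 0. By first-step analysis:
h(E) = 0.4·h(E) + 0.25·0 + 0.35·1
Solving: h(E) = 0.5833.
Starting from E, the probability is 0.5833.

0.5833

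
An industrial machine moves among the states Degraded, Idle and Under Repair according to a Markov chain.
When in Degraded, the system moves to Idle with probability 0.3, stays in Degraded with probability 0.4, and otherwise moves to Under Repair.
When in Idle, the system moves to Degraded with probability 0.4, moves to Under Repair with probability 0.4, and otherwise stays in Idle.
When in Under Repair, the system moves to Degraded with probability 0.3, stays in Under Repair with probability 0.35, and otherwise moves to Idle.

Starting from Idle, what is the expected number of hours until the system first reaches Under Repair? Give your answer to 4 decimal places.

2.7778

Let t(s) be the expected number of hours to first reach Under Repair from state s, with t(Under Repair) = 0. Conditioning on the first hour:
t(Degraded) = 1 + 0.4·t(Degraded) + 0.3·t(Idle)
t(Idle) = 1 + 0.4·t(Degraded) + 0.2·t(Idle)
Solving: t(Degraded) = 3.0556, t(Idle) = 2.7778.
Expected hours from Idle to Under Repair: 2.7778.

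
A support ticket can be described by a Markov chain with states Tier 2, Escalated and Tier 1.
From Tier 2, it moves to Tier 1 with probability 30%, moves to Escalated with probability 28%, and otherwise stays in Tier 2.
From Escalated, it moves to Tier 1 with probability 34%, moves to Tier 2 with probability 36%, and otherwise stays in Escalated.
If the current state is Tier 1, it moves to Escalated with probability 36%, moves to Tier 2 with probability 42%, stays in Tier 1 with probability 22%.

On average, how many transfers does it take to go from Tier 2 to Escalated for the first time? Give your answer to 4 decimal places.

3.3088

Let t(s) be the expected number of transfers to first reach Escalated from state s, with t(Escalated) = 0. Conditioning on the first transfer:
t(Tier 2) = 1 + 0.42·t(Tier 2) + 0.3·t(Tier 1)
t(Tier 1) = 1 + 0.42·t(Tier 2) + 0.22·t(Tier 1)
Solving: t(Tier 2) = 3.3088, t(Tier 1) = 3.0637.
Expected transfers from Tier 2 to Escalated: 3.3088.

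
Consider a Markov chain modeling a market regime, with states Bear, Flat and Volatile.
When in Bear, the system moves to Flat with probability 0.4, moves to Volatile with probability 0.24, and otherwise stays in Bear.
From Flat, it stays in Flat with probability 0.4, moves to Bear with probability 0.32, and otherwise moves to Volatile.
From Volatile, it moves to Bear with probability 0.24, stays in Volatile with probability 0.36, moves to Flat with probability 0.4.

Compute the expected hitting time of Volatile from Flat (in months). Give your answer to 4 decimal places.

3.7500

Let t(s) be the expected number of months to first reach Volatile from state s, with t(Volatile) = 0. Conditioning on the first month:
t(Bear) = 1 + 0.36·t(Bear) + 0.4·t(Flat)
t(Flat) = 1 + 0.32·t(Bear) + 0.4·t(Flat)
Solving: t(Bear) = 3.9063, t(Flat) = 3.7500.
Expected months from Flat to Volatile: 3.7500.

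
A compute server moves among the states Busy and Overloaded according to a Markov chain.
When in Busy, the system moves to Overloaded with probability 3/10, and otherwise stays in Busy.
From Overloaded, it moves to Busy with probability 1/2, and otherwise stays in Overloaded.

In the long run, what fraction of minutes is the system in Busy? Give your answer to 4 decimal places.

0.6250

Let the stationary distribution be π with π = πP and π_1 + π_2 = 1.
π_1 = 0.7·π_1 + 0.5·π_2
Solving with the normalization constraint gives π = (0.6250, 0.3750).
So the stationary probability of Busy is 0.6250.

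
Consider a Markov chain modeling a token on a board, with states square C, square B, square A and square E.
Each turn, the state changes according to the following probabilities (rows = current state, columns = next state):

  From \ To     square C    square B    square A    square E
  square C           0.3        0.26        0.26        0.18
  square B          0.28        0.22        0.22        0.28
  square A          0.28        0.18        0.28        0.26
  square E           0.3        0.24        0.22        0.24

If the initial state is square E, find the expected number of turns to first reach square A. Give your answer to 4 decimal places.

4.3139

Let t(s) be the expected number of turns to first reach square A from state s, with t(square A) = 0. Conditioning on the first turn:
t(square C) = 1 + 0.3·t(square C) + 0.26·t(square B) + 0.18·t(square E)
t(square B) = 1 + 0.28·t(square C) + 0.22·t(square B) + 0.28·t(square E)
t(square E) = 1 + 0.3·t(square C) + 0.24·t(square B) + 0.24·t(square E)
Solving: t(square C) = 4.1414, t(square B) = 4.3173, t(square E) = 4.3139.
Expected turns from square E to square A: 4.3139.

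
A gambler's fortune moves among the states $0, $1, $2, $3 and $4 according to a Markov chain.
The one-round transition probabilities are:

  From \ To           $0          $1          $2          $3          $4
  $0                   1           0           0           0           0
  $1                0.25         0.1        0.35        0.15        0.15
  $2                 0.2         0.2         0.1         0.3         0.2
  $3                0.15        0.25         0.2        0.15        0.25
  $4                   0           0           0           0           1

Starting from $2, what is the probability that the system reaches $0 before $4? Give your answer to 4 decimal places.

0.4946

Let h(s) be the probability of absorption at $0 starting from transient state s. Then h($0) = 1 and h($4) = 0. By first-step analysis:
h($1) = 0.25·1 + 0.1·h($1) + 0.35·h($2) + 0.15·h($3) + 0.15·0
h($2) = 0.2·1 + 0.2·h($1) + 0.1·h($2) + 0.3·h($3) + 0.2·0
h($3) = 0.15·1 + 0.25·h($1) + 0.2·h($2) + 0.15·h($3) + 0.25·0
Solving: h($1) = 0.5457, h($2) = 0.4946, h($3) = 0.4533.
Starting from $2, the probability is 0.4946.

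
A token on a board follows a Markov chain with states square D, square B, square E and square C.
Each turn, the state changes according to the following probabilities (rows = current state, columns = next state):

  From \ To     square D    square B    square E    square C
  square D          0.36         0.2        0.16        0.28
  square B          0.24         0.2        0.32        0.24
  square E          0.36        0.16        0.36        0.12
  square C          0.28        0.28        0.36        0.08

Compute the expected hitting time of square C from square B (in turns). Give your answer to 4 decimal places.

Let t(s) be the expected number of turns to first reach square C from state s, with t(square C) = 0. Conditioning on the first turn:
t(square D) = 1 + 0.36·t(square D) + 0.2·t(square B) + 0.16·t(square E)
t(square B) = 1 + 0.24·t(square D) + 0.2·t(square B) + 0.32·t(square E)
t(square E) = 1 + 0.36·t(square D) + 0.16·t(square B) + 0.36·t(square E)
Solving: t(square D) = 4.2683, t(square B) = 4.5732, t(square E) = 5.1067.
Expected turns from square B to square C: 4.5732.

4.5732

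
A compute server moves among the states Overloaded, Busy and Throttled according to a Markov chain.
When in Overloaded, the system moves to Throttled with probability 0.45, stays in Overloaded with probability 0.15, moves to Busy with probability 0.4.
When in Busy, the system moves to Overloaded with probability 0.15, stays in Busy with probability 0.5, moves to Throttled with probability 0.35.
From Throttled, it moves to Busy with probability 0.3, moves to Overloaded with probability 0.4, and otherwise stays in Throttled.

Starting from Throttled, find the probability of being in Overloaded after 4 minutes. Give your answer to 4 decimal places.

Propagate the distribution vector 4 minutes from Throttled.
After 0 minutes: (0.0000, 0.0000, 1.0000)
After 1 minute: (0.4000, 0.3000, 0.3000)
After 2 minutes: (0.2250, 0.4000, 0.3750)
After 3 minutes: (0.2438, 0.4025, 0.3538)
After 4 minutes: (0.2384, 0.4049, 0.3567)
P(in Overloaded after 4 minutes) = 0.2384

0.2384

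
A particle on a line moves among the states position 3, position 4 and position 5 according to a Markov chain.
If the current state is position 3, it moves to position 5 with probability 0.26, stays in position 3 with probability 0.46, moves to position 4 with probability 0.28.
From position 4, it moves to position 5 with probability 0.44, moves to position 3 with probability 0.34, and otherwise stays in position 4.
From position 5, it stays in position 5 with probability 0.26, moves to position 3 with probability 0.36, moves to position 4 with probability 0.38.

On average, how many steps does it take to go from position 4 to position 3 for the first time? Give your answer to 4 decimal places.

Let t(s) be the expected number of steps to first reach position 3 from state s, with t(position 3) = 0. Conditioning on the first step:
t(position 4) = 1 + 0.22·t(position 4) + 0.44·t(position 5)
t(position 5) = 1 + 0.38·t(position 4) + 0.26·t(position 5)
Solving: t(position 4) = 2.8780, t(position 5) = 2.8293.
Expected steps from position 4 to position 3: 2.8780.

2.8780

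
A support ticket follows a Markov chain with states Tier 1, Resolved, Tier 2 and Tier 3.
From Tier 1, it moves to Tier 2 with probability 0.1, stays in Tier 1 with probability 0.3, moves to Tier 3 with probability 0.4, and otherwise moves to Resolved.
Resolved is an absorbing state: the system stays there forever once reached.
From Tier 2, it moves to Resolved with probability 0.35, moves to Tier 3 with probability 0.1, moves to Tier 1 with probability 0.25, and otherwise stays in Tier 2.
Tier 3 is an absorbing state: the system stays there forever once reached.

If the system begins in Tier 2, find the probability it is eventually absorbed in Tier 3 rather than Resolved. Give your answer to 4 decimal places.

Let h(s) be the probability of absorption at Tier 3 starting from transient state s. Then h(Tier 3) = 1 and h(Resolved) = 0. By first-step analysis:
h(Tier 1) = 0.3·h(Tier 1) + 0.2·0 + 0.1·h(Tier 2) + 0.4·1
h(Tier 2) = 0.25·h(Tier 1) + 0.35·0 + 0.3·h(Tier 2) + 0.1·1
Solving: h(Tier 1) = 0.6237, h(Tier 2) = 0.3656.
Starting from Tier 2, the probability is 0.3656.

0.3656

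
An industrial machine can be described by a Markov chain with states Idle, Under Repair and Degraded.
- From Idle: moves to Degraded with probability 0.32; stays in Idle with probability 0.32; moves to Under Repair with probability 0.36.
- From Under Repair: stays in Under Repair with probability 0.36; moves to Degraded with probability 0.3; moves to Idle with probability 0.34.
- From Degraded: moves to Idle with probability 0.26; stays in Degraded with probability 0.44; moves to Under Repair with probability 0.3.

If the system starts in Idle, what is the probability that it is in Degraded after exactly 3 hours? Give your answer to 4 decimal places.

Propagate the distribution vector 3 hours from Idle.
After 0 hours: (1.0000, 0.0000, 0.0000)
After 1 hour: (0.3200, 0.3600, 0.3200)
After 2 hours: (0.3080, 0.3408, 0.3512)
After 3 hours: (0.3057, 0.3389, 0.3553)
P(in Degraded after 3 hours) = 0.3553

0.3553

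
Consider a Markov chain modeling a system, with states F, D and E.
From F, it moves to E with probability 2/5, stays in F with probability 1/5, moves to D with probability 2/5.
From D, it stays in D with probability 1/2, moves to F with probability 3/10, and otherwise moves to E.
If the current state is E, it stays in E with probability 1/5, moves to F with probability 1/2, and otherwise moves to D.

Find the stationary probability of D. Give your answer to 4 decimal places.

0.4151

Let the stationary distribution be π with π = πP and π_1 + π_2 + π_3 = 1.
π_1 = 0.2·π_1 + 0.3·π_2 + 0.5·π_3
π_2 = 0.4·π_1 + 0.5·π_2 + 0.3·π_3
Solving with the normalization constraint gives π = (0.3208, 0.4151, 0.2642).
So the stationary probability of D is 0.4151.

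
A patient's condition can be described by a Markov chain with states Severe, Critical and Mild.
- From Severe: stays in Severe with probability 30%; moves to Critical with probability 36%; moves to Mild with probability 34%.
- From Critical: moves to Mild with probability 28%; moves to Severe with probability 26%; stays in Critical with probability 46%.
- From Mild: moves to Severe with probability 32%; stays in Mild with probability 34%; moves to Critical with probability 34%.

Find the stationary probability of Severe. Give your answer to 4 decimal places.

0.2906

Let the stationary distribution be π with π = πP and π_1 + π_2 + π_3 = 1.
π_1 = 0.3·π_1 + 0.26·π_2 + 0.32·π_3
π_2 = 0.36·π_1 + 0.46·π_2 + 0.34·π_3
Solving with the normalization constraint gives π = (0.2906, 0.3930, 0.3164).
So the stationary probability of Severe is 0.2906.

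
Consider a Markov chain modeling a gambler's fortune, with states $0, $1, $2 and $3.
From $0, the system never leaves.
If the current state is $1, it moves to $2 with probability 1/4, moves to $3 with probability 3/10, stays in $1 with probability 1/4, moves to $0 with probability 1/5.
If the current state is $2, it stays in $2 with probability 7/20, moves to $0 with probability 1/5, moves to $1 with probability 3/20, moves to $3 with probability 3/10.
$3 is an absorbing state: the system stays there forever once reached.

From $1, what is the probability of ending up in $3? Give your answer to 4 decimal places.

0.6000

Let h(s) be the probability of absorption at $3 starting from transient state s. Then h($3) = 1 and h($0) = 0. By first-step analysis:
h($1) = 0.2·0 + 0.25·h($1) + 0.25·h($2) + 0.3·1
h($2) = 0.2·0 + 0.15·h($1) + 0.35·h($2) + 0.3·1
Solving: h($1) = 0.6000, h($2) = 0.6000.
Starting from $1, the probability is 0.6000.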